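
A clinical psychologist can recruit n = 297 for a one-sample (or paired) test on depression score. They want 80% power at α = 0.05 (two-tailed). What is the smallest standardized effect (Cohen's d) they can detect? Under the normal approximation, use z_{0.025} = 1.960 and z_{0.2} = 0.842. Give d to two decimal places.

d_min ≈ 0.16

For a single sample (or paired design) of n = 297: d_min = (z_{α/2} + z_β)/√n.
z-sum = 1.960 + 0.842 = 2.802.
d_min = 2.802 / √297 = 2.802 / 17.234 = 0.163.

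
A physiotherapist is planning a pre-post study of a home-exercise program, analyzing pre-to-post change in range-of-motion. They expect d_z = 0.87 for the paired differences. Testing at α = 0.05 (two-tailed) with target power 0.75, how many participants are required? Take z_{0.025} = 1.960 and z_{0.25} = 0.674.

For a paired (one-sample on differences) test: n = ((z_{α/2} + z_β) / d)².
z_{α/2} + z_β = 1.960 + 0.674 = 2.634.
n = (2.634 / 0.87)² = 3.028² = 9.17.
Round up.

n = 10 pairs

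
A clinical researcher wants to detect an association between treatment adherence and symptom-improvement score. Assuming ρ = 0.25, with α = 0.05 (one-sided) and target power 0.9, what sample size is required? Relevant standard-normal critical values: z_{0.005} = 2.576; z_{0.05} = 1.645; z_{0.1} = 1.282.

n = 135

Fisher's z: C = ½·ln((1+r)/(1−r)) = ½·ln(1.6667) = 0.2554.
n = ((z_{α} + z_β)/C)² + 3.
(1.645 + 1.282) / 0.2554 = 2.927 / 0.2554 = 11.460.
n = 11.460² + 3 = 131.34 + 3 = 134.3.
Round up.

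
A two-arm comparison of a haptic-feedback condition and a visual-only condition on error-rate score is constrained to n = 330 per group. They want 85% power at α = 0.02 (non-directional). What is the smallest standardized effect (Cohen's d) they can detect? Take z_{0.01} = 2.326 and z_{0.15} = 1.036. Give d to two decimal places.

d_min ≈ 0.26

For two independent groups of n = 330 each: d_min = (z_{α/2} + z_β)·√(2/n).
z-sum = 2.326 + 1.036 = 3.362.
d_min = 3.362 × √(2/330) = 3.362 × 0.0778 = 0.262.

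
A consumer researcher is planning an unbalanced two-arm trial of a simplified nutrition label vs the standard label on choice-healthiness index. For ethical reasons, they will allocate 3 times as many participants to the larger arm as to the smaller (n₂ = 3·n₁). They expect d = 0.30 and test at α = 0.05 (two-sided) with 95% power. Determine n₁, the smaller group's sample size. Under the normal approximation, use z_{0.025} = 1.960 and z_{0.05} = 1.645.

With allocation ratio k = n₂/n₁ = 3, Var(x̄₁−x̄₂) = σ²(1/n₁ + 1/(k·n₁)) = σ²·(k+1)/(k·n₁).
So n₁ = (1 + 1/k)·((z_{α/2} + z_β)/d)² = 1.333 × (3.605/0.30)².
n₁ = 1.333 × 144.40 = 192.5.
Round up: n₁ = 193, giving n₂ = 3 × 193 = 579.

n₁ = 193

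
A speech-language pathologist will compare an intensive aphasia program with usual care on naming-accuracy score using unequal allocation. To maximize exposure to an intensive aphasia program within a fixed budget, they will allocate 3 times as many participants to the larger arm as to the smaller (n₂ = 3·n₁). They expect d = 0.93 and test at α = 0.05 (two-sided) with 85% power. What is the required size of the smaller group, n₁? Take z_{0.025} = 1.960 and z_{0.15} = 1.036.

n₁ = 14

With allocation ratio k = n₂/n₁ = 3, Var(x̄₁−x̄₂) = σ²(1/n₁ + 1/(k·n₁)) = σ²·(k+1)/(k·n₁).
So n₁ = (1 + 1/k)·((z_{α/2} + z_β)/d)² = 1.333 × (2.996/0.93)².
n₁ = 1.333 × 10.38 = 13.8.
Round up: n₁ = 14, giving n₂ = 3 × 14 = 42.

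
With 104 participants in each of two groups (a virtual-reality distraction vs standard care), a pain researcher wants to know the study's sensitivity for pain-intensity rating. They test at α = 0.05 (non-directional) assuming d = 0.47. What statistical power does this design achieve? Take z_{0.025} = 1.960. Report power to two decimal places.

power ≈ 0.92

For two equal groups, power = Φ(d·√(n/2) − z_{α/2}).
d·√(n/2) = 0.47 × √(104/2) = 0.47 × 7.211 = 3.389.
z_β = 3.389 − 1.960 = 1.429.
Power = Φ(1.429) = 0.924.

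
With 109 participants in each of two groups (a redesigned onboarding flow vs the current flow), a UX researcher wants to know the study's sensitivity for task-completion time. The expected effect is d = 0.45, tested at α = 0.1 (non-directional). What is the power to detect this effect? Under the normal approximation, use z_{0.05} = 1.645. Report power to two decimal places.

For two equal groups, power = Φ(d·√(n/2) − z_{α/2}).
d·√(n/2) = 0.45 × √(109/2) = 0.45 × 7.382 = 3.322.
z_β = 3.322 − 1.645 = 1.677.
Power = Φ(1.677) = 0.953.

power ≈ 0.95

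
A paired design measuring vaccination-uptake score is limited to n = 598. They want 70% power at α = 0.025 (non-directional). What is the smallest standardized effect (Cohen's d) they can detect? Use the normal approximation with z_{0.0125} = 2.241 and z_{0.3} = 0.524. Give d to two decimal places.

d_min ≈ 0.11

For a single sample (or paired design) of n = 598: d_min = (z_{α/2} + z_β)/√n.
z-sum = 2.241 + 0.524 = 2.765.
d_min = 2.765 / √598 = 2.765 / 24.454 = 0.113.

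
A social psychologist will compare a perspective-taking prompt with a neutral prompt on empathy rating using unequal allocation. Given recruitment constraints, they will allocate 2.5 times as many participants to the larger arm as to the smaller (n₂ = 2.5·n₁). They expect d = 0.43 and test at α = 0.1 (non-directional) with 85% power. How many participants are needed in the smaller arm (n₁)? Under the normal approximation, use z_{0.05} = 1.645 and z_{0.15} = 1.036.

With allocation ratio k = n₂/n₁ = 2.5, Var(x̄₁−x̄₂) = σ²(1/n₁ + 1/(k·n₁)) = σ²·(k+1)/(k·n₁).
So n₁ = (1 + 1/k)·((z_{α/2} + z_β)/d)² = 1.400 × (2.681/0.43)².
n₁ = 1.400 × 38.87 = 54.4.
Round up: n₁ = 55, giving n₂ = ⌈2.5 × 55⌉ = ⌈137.5⌉ = 138.

n₁ = 55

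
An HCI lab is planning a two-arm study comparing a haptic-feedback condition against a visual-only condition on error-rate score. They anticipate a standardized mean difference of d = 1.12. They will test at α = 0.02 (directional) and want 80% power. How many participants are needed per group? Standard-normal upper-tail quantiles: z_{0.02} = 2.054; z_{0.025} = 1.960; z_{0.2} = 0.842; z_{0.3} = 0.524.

For two independent groups with equal n: n = 2·((z_{α} + z_β) / d)².
z_{α} + z_β = 2.054 + 0.842 = 2.896.
n = 2 × (2.896 / 1.12)² = 2 × 2.586² = 2 × 6.69 = 13.4.
Round up to the next whole participant.

n = 14 per group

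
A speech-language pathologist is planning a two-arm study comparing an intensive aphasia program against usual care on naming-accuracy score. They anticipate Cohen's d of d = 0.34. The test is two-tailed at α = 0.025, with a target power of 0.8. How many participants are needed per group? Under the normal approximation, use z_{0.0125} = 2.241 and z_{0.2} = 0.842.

n = 165 per group

For two independent groups with equal n: n = 2·((z_{α/2} + z_β) / d)².
z_{α/2} + z_β = 2.241 + 0.842 = 3.083.
n = 2 × (3.083 / 0.34)² = 2 × 9.068² = 2 × 82.22 = 164.4.
Round up to the next whole participant.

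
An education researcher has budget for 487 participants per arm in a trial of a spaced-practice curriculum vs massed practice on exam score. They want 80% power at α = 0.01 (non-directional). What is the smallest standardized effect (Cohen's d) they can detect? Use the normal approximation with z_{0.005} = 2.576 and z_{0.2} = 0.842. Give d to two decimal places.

d_min ≈ 0.22

For two independent groups of n = 487 each: d_min = (z_{α/2} + z_β)·√(2/n).
z-sum = 2.576 + 0.842 = 3.418.
d_min = 3.418 × √(2/487) = 3.418 × 0.0641 = 0.219.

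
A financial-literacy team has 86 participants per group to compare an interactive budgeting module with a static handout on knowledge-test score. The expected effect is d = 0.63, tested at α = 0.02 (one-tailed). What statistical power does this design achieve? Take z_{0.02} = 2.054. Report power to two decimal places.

For two equal groups, power = Φ(d·√(n/2) − z_{α}).
d·√(n/2) = 0.63 × √(86/2) = 0.63 × 6.557 = 4.131.
z_β = 4.131 − 2.054 = 2.077.
Power = Φ(2.077) = 0.981.

power ≈ 0.98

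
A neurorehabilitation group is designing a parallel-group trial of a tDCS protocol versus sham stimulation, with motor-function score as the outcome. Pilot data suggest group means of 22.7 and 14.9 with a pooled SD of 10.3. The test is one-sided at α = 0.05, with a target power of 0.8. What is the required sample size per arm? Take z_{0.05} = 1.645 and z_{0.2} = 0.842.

n = 22 per group

Cohen's d = |M₁ − M₂| / SD_pooled = |22.7 − 14.9| / 10.3 = 7.8 / 10.3 = 0.757.
For two independent groups with equal n: n = 2·((z_{α} + z_β) / d)².
z_{α} + z_β = 1.645 + 0.842 = 2.487.
n = 2 × (2.487 / 0.757)² = 2 × 3.285² = 2 × 10.79 = 21.6.
Round up to the next whole participant.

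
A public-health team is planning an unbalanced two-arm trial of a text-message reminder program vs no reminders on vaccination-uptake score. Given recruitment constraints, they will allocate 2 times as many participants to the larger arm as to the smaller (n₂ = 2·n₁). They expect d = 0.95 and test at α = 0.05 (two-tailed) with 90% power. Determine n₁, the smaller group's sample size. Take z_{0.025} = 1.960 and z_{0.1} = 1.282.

n₁ = 18

With allocation ratio k = n₂/n₁ = 2, Var(x̄₁−x̄₂) = σ²(1/n₁ + 1/(k·n₁)) = σ²·(k+1)/(k·n₁).
So n₁ = (1 + 1/k)·((z_{α/2} + z_β)/d)² = 1.500 × (3.242/0.95)².
n₁ = 1.500 × 11.65 = 17.5.
Round up: n₁ = 18, giving n₂ = 2 × 18 = 36.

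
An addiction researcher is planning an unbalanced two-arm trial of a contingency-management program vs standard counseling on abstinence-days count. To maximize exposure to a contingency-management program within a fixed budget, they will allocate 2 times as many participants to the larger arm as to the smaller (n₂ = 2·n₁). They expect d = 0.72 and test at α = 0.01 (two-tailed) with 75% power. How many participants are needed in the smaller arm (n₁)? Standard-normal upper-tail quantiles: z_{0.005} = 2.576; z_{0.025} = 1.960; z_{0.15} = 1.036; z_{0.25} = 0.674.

With allocation ratio k = n₂/n₁ = 2, Var(x̄₁−x̄₂) = σ²(1/n₁ + 1/(k·n₁)) = σ²·(k+1)/(k·n₁).
So n₁ = (1 + 1/k)·((z_{α/2} + z_β)/d)² = 1.500 × (3.250/0.72)².
n₁ = 1.500 × 20.38 = 30.6.
Round up: n₁ = 31, giving n₂ = 2 × 31 = 62.

n₁ = 31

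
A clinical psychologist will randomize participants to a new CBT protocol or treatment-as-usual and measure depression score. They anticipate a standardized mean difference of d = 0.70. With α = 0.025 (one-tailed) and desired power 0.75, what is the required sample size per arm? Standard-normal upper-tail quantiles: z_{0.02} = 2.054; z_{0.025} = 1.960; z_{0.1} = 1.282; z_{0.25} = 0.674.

For two independent groups with equal n: n = 2·((z_{α} + z_β) / d)².
z_{α} + z_β = 1.960 + 0.674 = 2.634.
n = 2 × (2.634 / 0.70)² = 2 × 3.763² = 2 × 14.16 = 28.3.
Round up to the next whole participant.

n = 29 per group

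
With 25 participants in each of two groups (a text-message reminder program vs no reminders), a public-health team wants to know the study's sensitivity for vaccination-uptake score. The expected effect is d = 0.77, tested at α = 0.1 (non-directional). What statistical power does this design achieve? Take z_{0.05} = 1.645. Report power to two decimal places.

For two equal groups, power = Φ(d·√(n/2) − z_{α/2}).
d·√(n/2) = 0.77 × √(25/2) = 0.77 × 3.536 = 2.722.
z_β = 2.722 − 1.645 = 1.077.
Power = Φ(1.077) = 0.859.

power ≈ 0.86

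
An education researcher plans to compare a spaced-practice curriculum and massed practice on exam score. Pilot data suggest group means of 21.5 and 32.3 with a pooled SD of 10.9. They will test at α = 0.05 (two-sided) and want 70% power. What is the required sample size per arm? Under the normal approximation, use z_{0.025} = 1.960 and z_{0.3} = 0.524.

n = 13 per group

Cohen's d = |M₁ − M₂| / SD_pooled = |21.5 − 32.3| / 10.9 = 10.8 / 10.9 = 0.991.
For two independent groups with equal n: n = 2·((z_{α/2} + z_β) / d)².
z_{α/2} + z_β = 1.960 + 0.524 = 2.484.
n = 2 × (2.484 / 0.991)² = 2 × 2.507² = 2 × 6.28 = 12.6.
Round up to the next whole participant.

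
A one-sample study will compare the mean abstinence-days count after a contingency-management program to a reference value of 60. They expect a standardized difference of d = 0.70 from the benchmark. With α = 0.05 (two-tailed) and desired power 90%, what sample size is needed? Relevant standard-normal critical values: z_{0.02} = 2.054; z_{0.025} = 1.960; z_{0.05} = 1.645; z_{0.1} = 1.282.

n = 22

For a one-sample test: n = ((z_{α/2} + z_β) / d)².
z_{α/2} + z_β = 1.960 + 1.282 = 3.242.
n = (3.242 / 0.70)² = 4.631² = 21.45.
Round up.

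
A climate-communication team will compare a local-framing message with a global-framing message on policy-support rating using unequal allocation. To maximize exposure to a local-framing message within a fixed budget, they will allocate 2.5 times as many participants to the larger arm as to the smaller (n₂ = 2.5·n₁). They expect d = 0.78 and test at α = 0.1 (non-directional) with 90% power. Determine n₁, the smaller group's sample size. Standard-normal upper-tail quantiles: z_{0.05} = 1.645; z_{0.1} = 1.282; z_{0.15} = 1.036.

With allocation ratio k = n₂/n₁ = 2.5, Var(x̄₁−x̄₂) = σ²(1/n₁ + 1/(k·n₁)) = σ²·(k+1)/(k·n₁).
So n₁ = (1 + 1/k)·((z_{α/2} + z_β)/d)² = 1.400 × (2.927/0.78)².
n₁ = 1.400 × 14.08 = 19.7.
Round up: n₁ = 20, giving n₂ = 2.5 × 20 = 50.

n₁ = 20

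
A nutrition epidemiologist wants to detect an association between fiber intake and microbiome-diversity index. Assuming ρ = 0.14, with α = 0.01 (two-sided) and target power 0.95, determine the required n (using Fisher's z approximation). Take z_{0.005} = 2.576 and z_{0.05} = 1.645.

n = 901

Fisher's z: C = ½·ln((1+r)/(1−r)) = ½·ln(1.3256) = 0.1409.
n = ((z_{α/2} + z_β)/C)² + 3.
(2.576 + 1.645) / 0.1409 = 4.221 / 0.1409 = 29.957.
n = 29.957² + 3 = 897.45 + 3 = 900.4.
Round up.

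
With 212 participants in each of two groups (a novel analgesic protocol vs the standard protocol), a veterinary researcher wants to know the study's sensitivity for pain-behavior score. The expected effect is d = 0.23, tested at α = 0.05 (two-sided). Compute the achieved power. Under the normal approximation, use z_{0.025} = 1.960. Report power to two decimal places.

power ≈ 0.66

For two equal groups, power = Φ(d·√(n/2) − z_{α/2}).
d·√(n/2) = 0.23 × √(212/2) = 0.23 × 10.296 = 2.368.
z_β = 2.368 − 1.960 = 0.408.
Power = Φ(0.408) = 0.658.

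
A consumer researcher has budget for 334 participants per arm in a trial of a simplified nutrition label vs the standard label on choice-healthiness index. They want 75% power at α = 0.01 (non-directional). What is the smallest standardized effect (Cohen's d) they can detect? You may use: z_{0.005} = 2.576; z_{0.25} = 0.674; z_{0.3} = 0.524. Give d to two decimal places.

d_min ≈ 0.25

For two independent groups of n = 334 each: d_min = (z_{α/2} + z_β)·√(2/n).
z-sum = 2.576 + 0.674 = 3.250.
d_min = 3.250 × √(2/334) = 3.250 × 0.0774 = 0.251.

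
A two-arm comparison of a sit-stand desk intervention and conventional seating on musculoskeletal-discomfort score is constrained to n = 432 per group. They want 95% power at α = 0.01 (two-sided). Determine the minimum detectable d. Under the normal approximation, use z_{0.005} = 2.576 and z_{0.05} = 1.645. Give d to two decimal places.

d_min ≈ 0.29

For two independent groups of n = 432 each: d_min = (z_{α/2} + z_β)·√(2/n).
z-sum = 2.576 + 1.645 = 4.221.
d_min = 4.221 × √(2/432) = 4.221 × 0.0680 = 0.287.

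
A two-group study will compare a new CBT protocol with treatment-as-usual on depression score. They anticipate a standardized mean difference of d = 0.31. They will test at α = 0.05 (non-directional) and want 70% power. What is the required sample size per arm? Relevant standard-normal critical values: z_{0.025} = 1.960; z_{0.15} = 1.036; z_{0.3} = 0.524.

n = 129 per group

For two independent groups with equal n: n = 2·((z_{α/2} + z_β) / d)².
z_{α/2} + z_β = 1.960 + 0.524 = 2.484.
n = 2 × (2.484 / 0.31)² = 2 × 8.013² = 2 × 64.21 = 128.4.
Round up to the next whole participant.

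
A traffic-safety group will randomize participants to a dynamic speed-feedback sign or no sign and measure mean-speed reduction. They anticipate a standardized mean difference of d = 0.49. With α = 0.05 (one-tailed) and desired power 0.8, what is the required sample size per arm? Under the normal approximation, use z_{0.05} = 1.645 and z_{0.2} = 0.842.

For two independent groups with equal n: n = 2·((z_{α} + z_β) / d)².
z_{α} + z_β = 1.645 + 0.842 = 2.487.
n = 2 × (2.487 / 0.49)² = 2 × 5.076² = 2 × 25.76 = 51.5.
Round up to the next whole participant.

n = 52 per group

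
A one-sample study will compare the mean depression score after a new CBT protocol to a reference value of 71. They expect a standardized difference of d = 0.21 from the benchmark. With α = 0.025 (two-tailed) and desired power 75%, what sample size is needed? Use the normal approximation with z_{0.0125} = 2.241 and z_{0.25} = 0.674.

n = 193

For a one-sample test: n = ((z_{α/2} + z_β) / d)².
z_{α/2} + z_β = 2.241 + 0.674 = 2.915.
n = (2.915 / 0.21)² = 13.881² = 192.68.
Round up.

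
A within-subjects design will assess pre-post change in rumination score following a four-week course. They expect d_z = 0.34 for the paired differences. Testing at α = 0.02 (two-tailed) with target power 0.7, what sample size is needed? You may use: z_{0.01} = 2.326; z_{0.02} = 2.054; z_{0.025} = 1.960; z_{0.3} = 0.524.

n = 71 pairs

For a paired (one-sample on differences) test: n = ((z_{α/2} + z_β) / d)².
z_{α/2} + z_β = 2.326 + 0.524 = 2.850.
n = (2.850 / 0.34)² = 8.382² = 70.26.
Round up.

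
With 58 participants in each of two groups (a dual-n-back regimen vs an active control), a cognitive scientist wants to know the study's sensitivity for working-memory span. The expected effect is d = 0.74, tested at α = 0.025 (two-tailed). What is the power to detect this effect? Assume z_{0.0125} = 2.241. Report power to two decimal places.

power ≈ 0.96

For two equal groups, power = Φ(d·√(n/2) − z_{α/2}).
d·√(n/2) = 0.74 × √(58/2) = 0.74 × 5.385 = 3.985.
z_β = 3.985 − 2.241 = 1.744.
Power = Φ(1.744) = 0.959.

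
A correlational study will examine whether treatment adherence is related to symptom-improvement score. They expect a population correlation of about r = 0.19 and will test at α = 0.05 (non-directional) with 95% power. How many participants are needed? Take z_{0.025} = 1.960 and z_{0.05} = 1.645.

Fisher's z: C = ½·ln((1+r)/(1−r)) = ½·ln(1.4691) = 0.1923.
n = ((z_{α/2} + z_β)/C)² + 3.
(1.960 + 1.645) / 0.1923 = 3.605 / 0.1923 = 18.747.
n = 18.747² + 3 = 351.44 + 3 = 354.4.
Round up.

n = 355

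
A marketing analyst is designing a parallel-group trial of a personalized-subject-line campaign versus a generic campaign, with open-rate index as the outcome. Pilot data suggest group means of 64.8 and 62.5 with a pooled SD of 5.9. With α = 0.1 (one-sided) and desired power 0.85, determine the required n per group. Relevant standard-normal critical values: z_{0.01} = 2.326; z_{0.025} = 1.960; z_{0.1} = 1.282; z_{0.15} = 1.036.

n = 71 per group

Cohen's d = |M₁ − M₂| / SD_pooled = |64.8 − 62.5| / 5.9 = 2.3 / 5.9 = 0.390.
For two independent groups with equal n: n = 2·((z_{α} + z_β) / d)².
z_{α} + z_β = 1.282 + 1.036 = 2.318.
n = 2 × (2.318 / 0.390)² = 2 × 5.944² = 2 × 35.33 = 70.7.
Round up to the next whole participant.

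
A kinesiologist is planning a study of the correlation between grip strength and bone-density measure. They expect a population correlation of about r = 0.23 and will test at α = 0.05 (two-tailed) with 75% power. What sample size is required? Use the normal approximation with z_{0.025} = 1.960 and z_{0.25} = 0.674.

Fisher's z: C = ½·ln((1+r)/(1−r)) = ½·ln(1.5974) = 0.2342.
n = ((z_{α/2} + z_β)/C)² + 3.
(1.960 + 0.674) / 0.2342 = 2.634 / 0.2342 = 11.247.
n = 11.247² + 3 = 126.49 + 3 = 129.5.
Round up.

n = 130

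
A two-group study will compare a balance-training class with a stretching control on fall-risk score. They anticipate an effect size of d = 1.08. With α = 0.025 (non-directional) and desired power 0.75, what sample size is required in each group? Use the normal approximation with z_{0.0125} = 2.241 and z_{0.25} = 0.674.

n = 15 per group

For two independent groups with equal n: n = 2·((z_{α/2} + z_β) / d)².
z_{α/2} + z_β = 2.241 + 0.674 = 2.915.
n = 2 × (2.915 / 1.08)² = 2 × 2.699² = 2 × 7.29 = 14.6.
Round up to the next whole participant.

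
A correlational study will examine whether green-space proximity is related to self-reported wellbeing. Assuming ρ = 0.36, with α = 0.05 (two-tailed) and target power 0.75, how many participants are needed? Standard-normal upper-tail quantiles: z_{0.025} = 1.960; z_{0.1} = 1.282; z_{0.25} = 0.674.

n = 52

Fisher's z: C = ½·ln((1+r)/(1−r)) = ½·ln(2.1250) = 0.3769.
n = ((z_{α/2} + z_β)/C)² + 3.
(1.960 + 0.674) / 0.3769 = 2.634 / 0.3769 = 6.989.
n = 6.989² + 3 = 48.84 + 3 = 51.8.
Round up.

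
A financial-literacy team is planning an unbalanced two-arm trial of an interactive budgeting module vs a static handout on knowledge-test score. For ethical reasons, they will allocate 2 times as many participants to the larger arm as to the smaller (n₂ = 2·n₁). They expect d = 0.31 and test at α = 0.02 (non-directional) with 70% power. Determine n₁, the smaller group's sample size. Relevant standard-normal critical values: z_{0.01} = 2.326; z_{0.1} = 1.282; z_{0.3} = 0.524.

With allocation ratio k = n₂/n₁ = 2, Var(x̄₁−x̄₂) = σ²(1/n₁ + 1/(k·n₁)) = σ²·(k+1)/(k·n₁).
So n₁ = (1 + 1/k)·((z_{α/2} + z_β)/d)² = 1.500 × (2.850/0.31)².
n₁ = 1.500 × 84.52 = 126.8.
Round up: n₁ = 127, giving n₂ = 2 × 127 = 254.

n₁ = 127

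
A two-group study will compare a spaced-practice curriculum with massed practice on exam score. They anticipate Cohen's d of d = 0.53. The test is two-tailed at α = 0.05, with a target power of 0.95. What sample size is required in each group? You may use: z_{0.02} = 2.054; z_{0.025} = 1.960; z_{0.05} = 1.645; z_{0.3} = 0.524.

n = 93 per group

For two independent groups with equal n: n = 2·((z_{α/2} + z_β) / d)².
z_{α/2} + z_β = 1.960 + 1.645 = 3.605.
n = 2 × (3.605 / 0.53)² = 2 × 6.802² = 2 × 46.27 = 92.5.
Round up to the next whole participant.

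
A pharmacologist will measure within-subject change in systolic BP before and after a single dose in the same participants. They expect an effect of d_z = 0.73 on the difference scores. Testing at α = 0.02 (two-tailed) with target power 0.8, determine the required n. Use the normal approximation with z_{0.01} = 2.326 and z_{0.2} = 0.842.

For a paired (one-sample on differences) test: n = ((z_{α/2} + z_β) / d)².
z_{α/2} + z_β = 2.326 + 0.842 = 3.168.
n = (3.168 / 0.73)² = 4.340² = 18.83.
Round up.

n = 19 pairs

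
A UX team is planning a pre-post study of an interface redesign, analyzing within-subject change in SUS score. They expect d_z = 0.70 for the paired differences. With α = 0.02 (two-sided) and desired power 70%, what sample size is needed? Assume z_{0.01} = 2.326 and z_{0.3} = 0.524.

n = 17 pairs

For a paired (one-sample on differences) test: n = ((z_{α/2} + z_β) / d)².
z_{α/2} + z_β = 2.326 + 0.524 = 2.850.
n = (2.850 / 0.70)² = 4.071² = 16.58.
Round up.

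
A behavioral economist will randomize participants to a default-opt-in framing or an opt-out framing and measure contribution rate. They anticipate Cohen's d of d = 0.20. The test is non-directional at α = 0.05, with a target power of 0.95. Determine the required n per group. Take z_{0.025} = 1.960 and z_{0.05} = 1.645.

n = 650 per group

For two independent groups with equal n: n = 2·((z_{α/2} + z_β) / d)².
z_{α/2} + z_β = 1.960 + 1.645 = 3.605.
n = 2 × (3.605 / 0.20)² = 2 × 18.025² = 2 × 324.90 = 649.8.
Round up to the next whole participant.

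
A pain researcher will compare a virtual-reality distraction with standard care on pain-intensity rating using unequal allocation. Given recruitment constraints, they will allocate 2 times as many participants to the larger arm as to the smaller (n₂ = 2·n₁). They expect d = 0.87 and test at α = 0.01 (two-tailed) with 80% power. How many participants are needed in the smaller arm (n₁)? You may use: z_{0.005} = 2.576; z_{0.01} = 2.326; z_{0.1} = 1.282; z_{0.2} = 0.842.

With allocation ratio k = n₂/n₁ = 2, Var(x̄₁−x̄₂) = σ²(1/n₁ + 1/(k·n₁)) = σ²·(k+1)/(k·n₁).
So n₁ = (1 + 1/k)·((z_{α/2} + z_β)/d)² = 1.500 × (3.418/0.87)².
n₁ = 1.500 × 15.43 = 23.2.
Round up: n₁ = 24, giving n₂ = 2 × 24 = 48.

n₁ = 24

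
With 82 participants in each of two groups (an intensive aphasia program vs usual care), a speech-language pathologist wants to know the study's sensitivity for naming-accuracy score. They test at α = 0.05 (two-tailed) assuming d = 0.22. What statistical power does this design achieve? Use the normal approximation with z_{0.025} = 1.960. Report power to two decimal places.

power ≈ 0.29

For two equal groups, power = Φ(d·√(n/2) − z_{α/2}).
d·√(n/2) = 0.22 × √(82/2) = 0.22 × 6.403 = 1.409.
z_β = 1.409 − 1.960 = -0.551.
Power = Φ(-0.551) = 0.291.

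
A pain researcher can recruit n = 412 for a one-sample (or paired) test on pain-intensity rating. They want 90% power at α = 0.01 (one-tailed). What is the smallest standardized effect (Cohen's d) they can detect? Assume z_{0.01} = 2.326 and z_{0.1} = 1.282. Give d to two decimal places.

d_min ≈ 0.18

For a single sample (or paired design) of n = 412: d_min = (z_{α} + z_β)/√n.
z-sum = 2.326 + 1.282 = 3.608.
d_min = 3.608 / √412 = 3.608 / 20.298 = 0.178.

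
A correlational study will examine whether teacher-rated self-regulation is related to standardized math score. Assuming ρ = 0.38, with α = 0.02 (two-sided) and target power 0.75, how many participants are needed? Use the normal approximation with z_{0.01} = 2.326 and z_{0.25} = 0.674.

n = 60

Fisher's z: C = ½·ln((1+r)/(1−r)) = ½·ln(2.2258) = 0.4001.
n = ((z_{α/2} + z_β)/C)² + 3.
(2.326 + 0.674) / 0.4001 = 3.000 / 0.4001 = 7.498.
n = 7.498² + 3 = 56.22 + 3 = 59.2.
Round up.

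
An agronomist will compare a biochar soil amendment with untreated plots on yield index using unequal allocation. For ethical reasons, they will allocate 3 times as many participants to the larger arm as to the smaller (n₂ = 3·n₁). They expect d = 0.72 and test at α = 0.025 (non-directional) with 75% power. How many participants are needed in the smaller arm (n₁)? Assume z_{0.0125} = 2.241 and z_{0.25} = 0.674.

n₁ = 22

With allocation ratio k = n₂/n₁ = 3, Var(x̄₁−x̄₂) = σ²(1/n₁ + 1/(k·n₁)) = σ²·(k+1)/(k·n₁).
So n₁ = (1 + 1/k)·((z_{α/2} + z_β)/d)² = 1.333 × (2.915/0.72)².
n₁ = 1.333 × 16.39 = 21.9.
Round up: n₁ = 22, giving n₂ = 3 × 22 = 66.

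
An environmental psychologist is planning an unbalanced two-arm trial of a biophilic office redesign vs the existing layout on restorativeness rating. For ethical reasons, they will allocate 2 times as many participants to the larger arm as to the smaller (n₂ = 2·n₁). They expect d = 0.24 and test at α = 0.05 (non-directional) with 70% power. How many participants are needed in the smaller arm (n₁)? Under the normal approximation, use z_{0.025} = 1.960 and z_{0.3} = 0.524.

n₁ = 161

With allocation ratio k = n₂/n₁ = 2, Var(x̄₁−x̄₂) = σ²(1/n₁ + 1/(k·n₁)) = σ²·(k+1)/(k·n₁).
So n₁ = (1 + 1/k)·((z_{α/2} + z_β)/d)² = 1.500 × (2.484/0.24)².
n₁ = 1.500 × 107.12 = 160.7.
Round up: n₁ = 161, giving n₂ = 2 × 161 = 322.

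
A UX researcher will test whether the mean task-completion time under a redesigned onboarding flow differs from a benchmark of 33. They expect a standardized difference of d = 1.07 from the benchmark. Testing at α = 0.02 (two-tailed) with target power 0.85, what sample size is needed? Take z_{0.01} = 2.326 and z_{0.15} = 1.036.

n = 10

For a one-sample test: n = ((z_{α/2} + z_β) / d)².
z_{α/2} + z_β = 2.326 + 1.036 = 3.362.
n = (3.362 / 1.07)² = 3.142² = 9.87.
Round up.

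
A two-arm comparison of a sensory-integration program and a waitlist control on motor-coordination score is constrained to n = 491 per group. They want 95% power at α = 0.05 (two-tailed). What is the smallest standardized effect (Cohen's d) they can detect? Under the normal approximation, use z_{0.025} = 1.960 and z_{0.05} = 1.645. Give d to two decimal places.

d_min ≈ 0.23

For two independent groups of n = 491 each: d_min = (z_{α/2} + z_β)·√(2/n).
z-sum = 1.960 + 1.645 = 3.605.
d_min = 3.605 × √(2/491) = 3.605 × 0.0638 = 0.230.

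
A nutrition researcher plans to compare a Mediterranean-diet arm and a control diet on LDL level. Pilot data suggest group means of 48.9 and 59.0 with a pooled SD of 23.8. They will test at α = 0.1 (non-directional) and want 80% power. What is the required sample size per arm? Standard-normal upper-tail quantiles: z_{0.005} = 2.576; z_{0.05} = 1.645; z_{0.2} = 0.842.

Cohen's d = |M₁ − M₂| / SD_pooled = |48.9 − 59.0| / 23.8 = 10.1 / 23.8 = 0.424.
For two independent groups with equal n: n = 2·((z_{α/2} + z_β) / d)².
z_{α/2} + z_β = 1.645 + 0.842 = 2.487.
n = 2 × (2.487 / 0.424)² = 2 × 5.866² = 2 × 34.40 = 68.8.
Round up to the next whole participant.

n = 69 per group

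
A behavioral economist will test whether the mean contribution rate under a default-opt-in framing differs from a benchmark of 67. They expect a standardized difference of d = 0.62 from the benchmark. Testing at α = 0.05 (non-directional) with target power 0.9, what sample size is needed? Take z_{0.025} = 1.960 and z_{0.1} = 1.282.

n = 28

For a one-sample test: n = ((z_{α/2} + z_β) / d)².
z_{α/2} + z_β = 1.960 + 1.282 = 3.242.
n = (3.242 / 0.62)² = 5.229² = 27.34.
Round up.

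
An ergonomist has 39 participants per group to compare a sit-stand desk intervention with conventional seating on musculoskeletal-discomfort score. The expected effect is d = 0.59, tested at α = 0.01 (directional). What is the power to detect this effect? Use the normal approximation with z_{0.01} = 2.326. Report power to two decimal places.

power ≈ 0.61

For two equal groups, power = Φ(d·√(n/2) − z_{α}).
d·√(n/2) = 0.59 × √(39/2) = 0.59 × 4.416 = 2.605.
z_β = 2.605 − 2.326 = 0.279.
Power = Φ(0.279) = 0.610.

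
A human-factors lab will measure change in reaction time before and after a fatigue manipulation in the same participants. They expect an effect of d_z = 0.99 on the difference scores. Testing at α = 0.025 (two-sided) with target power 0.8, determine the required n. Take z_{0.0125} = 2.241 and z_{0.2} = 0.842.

For a paired (one-sample on differences) test: n = ((z_{α/2} + z_β) / d)².
z_{α/2} + z_β = 2.241 + 0.842 = 3.083.
n = (3.083 / 0.99)² = 3.114² = 9.70.
Round up.

n = 10 pairs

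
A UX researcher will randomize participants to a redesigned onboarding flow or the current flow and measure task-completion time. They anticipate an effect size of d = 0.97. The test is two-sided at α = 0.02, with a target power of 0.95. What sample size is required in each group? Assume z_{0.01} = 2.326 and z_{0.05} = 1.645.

n = 34 per group

For two independent groups with equal n: n = 2·((z_{α/2} + z_β) / d)².
z_{α/2} + z_β = 2.326 + 1.645 = 3.971.
n = 2 × (3.971 / 0.97)² = 2 × 4.094² = 2 × 16.76 = 33.5.
Round up to the next whole participant.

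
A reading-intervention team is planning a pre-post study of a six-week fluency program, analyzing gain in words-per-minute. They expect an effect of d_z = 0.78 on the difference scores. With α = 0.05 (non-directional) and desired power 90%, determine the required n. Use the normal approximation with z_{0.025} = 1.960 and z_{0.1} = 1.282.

For a paired (one-sample on differences) test: n = ((z_{α/2} + z_β) / d)².
z_{α/2} + z_β = 1.960 + 1.282 = 3.242.
n = (3.242 / 0.78)² = 4.156² = 17.28.
Round up.

n = 18 pairs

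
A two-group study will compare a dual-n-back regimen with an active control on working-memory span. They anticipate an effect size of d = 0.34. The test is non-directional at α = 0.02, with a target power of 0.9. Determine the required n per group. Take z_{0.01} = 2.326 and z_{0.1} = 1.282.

n = 226 per group

For two independent groups with equal n: n = 2·((z_{α/2} + z_β) / d)².
z_{α/2} + z_β = 2.326 + 1.282 = 3.608.
n = 2 × (3.608 / 0.34)² = 2 × 10.612² = 2 × 112.61 = 225.2.
Round up to the next whole participant.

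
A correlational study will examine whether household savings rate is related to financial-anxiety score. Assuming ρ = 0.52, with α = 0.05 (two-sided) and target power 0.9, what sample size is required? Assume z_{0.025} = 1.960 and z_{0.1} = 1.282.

Fisher's z: C = ½·ln((1+r)/(1−r)) = ½·ln(3.1667) = 0.5763.
n = ((z_{α/2} + z_β)/C)² + 3.
(1.960 + 1.282) / 0.5763 = 3.242 / 0.5763 = 5.626.
n = 5.626² + 3 = 31.65 + 3 = 34.6.
Round up.

n = 35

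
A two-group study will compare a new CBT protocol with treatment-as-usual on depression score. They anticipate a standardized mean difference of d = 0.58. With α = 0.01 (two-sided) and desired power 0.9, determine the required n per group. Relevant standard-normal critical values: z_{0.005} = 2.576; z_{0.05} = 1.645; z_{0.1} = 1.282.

n = 89 per group

For two independent groups with equal n: n = 2·((z_{α/2} + z_β) / d)².
z_{α/2} + z_β = 2.576 + 1.282 = 3.858.
n = 2 × (3.858 / 0.58)² = 2 × 6.652² = 2 × 44.25 = 88.5.
Round up to the next whole participant.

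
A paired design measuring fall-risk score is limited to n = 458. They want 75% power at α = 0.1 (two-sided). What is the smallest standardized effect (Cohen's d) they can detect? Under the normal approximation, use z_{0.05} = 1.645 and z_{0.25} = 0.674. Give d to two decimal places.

For a single sample (or paired design) of n = 458: d_min = (z_{α/2} + z_β)/√n.
z-sum = 1.645 + 0.674 = 2.319.
d_min = 2.319 / √458 = 2.319 / 21.401 = 0.108.

d_min ≈ 0.11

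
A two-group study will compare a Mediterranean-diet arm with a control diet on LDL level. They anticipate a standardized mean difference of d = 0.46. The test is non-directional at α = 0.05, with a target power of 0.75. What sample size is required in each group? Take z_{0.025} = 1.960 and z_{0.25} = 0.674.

For two independent groups with equal n: n = 2·((z_{α/2} + z_β) / d)².
z_{α/2} + z_β = 1.960 + 0.674 = 2.634.
n = 2 × (2.634 / 0.46)² = 2 × 5.726² = 2 × 32.79 = 65.6.
Round up to the next whole participant.

n = 66 per group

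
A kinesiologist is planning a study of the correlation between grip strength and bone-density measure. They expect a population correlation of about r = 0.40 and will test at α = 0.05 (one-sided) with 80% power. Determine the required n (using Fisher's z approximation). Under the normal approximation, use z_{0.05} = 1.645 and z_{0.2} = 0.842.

n = 38

Fisher's z: C = ½·ln((1+r)/(1−r)) = ½·ln(2.3333) = 0.4236.
n = ((z_{α} + z_β)/C)² + 3.
(1.645 + 0.842) / 0.4236 = 2.487 / 0.4236 = 5.871.
n = 5.871² + 3 = 34.47 + 3 = 37.5.
Round up.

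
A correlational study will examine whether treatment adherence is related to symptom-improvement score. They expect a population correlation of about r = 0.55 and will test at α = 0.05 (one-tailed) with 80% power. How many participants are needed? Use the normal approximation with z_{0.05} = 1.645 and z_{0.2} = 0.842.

n = 20

Fisher's z: C = ½·ln((1+r)/(1−r)) = ½·ln(3.4444) = 0.6184.
n = ((z_{α} + z_β)/C)² + 3.
(1.645 + 0.842) / 0.6184 = 2.487 / 0.6184 = 4.022.
n = 4.022² + 3 = 16.17 + 3 = 19.2.
Round up.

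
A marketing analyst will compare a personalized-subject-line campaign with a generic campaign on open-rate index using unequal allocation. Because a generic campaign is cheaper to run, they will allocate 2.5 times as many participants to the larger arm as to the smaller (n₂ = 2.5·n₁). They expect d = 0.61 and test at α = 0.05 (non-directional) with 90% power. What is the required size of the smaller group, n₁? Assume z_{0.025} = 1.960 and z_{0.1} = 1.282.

With allocation ratio k = n₂/n₁ = 2.5, Var(x̄₁−x̄₂) = σ²(1/n₁ + 1/(k·n₁)) = σ²·(k+1)/(k·n₁).
So n₁ = (1 + 1/k)·((z_{α/2} + z_β)/d)² = 1.400 × (3.242/0.61)².
n₁ = 1.400 × 28.25 = 39.5.
Round up: n₁ = 40, giving n₂ = 2.5 × 40 = 100.

n₁ = 40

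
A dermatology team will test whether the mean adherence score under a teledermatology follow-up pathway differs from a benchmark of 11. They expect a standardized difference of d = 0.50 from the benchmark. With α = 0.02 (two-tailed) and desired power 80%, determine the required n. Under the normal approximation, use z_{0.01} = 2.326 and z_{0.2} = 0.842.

n = 41

For a one-sample test: n = ((z_{α/2} + z_β) / d)².
z_{α/2} + z_β = 2.326 + 0.842 = 3.168.
n = (3.168 / 0.50)² = 6.336² = 40.14.
Round up.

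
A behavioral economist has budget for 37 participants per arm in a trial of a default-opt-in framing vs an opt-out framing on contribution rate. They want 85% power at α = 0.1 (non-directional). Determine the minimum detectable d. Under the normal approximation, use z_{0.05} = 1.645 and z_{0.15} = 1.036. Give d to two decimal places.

d_min ≈ 0.62

For two independent groups of n = 37 each: d_min = (z_{α/2} + z_β)·√(2/n).
z-sum = 1.645 + 1.036 = 2.681.
d_min = 2.681 × √(2/37) = 2.681 × 0.2325 = 0.623.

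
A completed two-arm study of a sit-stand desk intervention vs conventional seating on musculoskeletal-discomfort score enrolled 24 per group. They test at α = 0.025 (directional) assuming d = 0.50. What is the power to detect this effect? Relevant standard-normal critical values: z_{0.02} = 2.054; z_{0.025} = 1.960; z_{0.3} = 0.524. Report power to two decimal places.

For two equal groups, power = Φ(d·√(n/2) − z_{α}).
d·√(n/2) = 0.50 × √(24/2) = 0.50 × 3.464 = 1.732.
z_β = 1.732 − 1.960 = -0.228.
Power = Φ(-0.228) = 0.410.

power ≈ 0.41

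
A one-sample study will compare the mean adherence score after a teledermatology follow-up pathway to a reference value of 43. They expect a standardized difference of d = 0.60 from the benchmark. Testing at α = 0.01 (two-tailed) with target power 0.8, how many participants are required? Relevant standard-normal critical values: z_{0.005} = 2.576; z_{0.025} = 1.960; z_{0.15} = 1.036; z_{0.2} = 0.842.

n = 33

For a one-sample test: n = ((z_{α/2} + z_β) / d)².
z_{α/2} + z_β = 2.576 + 0.842 = 3.418.
n = (3.418 / 0.60)² = 5.697² = 32.45.
Round up.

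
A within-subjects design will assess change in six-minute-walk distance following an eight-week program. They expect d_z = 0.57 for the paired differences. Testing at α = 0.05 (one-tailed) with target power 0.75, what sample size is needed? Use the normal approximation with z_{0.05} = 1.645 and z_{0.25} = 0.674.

n = 17 pairs

For a paired (one-sample on differences) test: n = ((z_{α} + z_β) / d)².
z_{α} + z_β = 1.645 + 0.674 = 2.319.
n = (2.319 / 0.57)² = 4.068² = 16.55.
Round up.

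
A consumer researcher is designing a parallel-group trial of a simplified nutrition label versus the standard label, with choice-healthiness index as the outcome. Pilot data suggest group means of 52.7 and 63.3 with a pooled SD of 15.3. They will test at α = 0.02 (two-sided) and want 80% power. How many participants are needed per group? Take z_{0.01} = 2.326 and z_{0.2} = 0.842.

n = 42 per group

Cohen's d = |M₁ − M₂| / SD_pooled = |52.7 − 63.3| / 15.3 = 10.6 / 15.3 = 0.693.
For two independent groups with equal n: n = 2·((z_{α/2} + z_β) / d)².
z_{α/2} + z_β = 2.326 + 0.842 = 3.168.
n = 2 × (3.168 / 0.693)² = 2 × 4.571² = 2 × 20.90 = 41.8.
Round up to the next whole participant.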